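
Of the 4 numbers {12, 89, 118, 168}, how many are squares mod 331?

(12/331) = -1 → non-residue.
(89/331) = +1 → QR.
(118/331) = +1 → QR.
(168/331) = -1 → non-residue.
Total quadratic residues among the 4: 2.

2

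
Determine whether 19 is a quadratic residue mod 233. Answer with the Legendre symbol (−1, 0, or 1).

Euler's criterion: (19/233) ≡ 19^116 (mod 233).
19^2 ≡ 128 (mod 233)
19^4 ≡ 74 (mod 233)
19^8 ≡ 117 (mod 233)
19^16 ≡ 175 (mod 233)
19^32 ≡ 102 (mod 233)
19^64 ≡ 152 (mod 233)
19^116 = 19^(64+32+16+4) ≡ 1 (mod 233).
Result is 1, so (19/233) = 1.

1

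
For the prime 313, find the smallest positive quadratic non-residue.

(2/313) = +1, so 2 is a residue.
(3/313) = +1, so 3 is a residue.
(4/313) = +1, so 4 is a residue.
(5/313) = −1, so 5 is the smallest positive non-residue mod 313.

5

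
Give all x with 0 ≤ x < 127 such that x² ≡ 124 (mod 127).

39, 88

Since 127 ≡ 3 (mod 4), a square root of 124 is 124^((127+1)/4) = 124^32 mod 127.
Repeated squaring: 124^2≡9, 124^4≡81, 124^8≡84, 124^16≡71, 124^32≡88 (mod 127).
124^32 = 124^(32) ≡ 88 (mod 127).
Check: 88² = 7744 ≡ 124 (mod 127). The two roots are 39 and 88.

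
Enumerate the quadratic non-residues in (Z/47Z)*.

5,10,11,13,15,19,20,22,23,26,29,30,31,33,35,38,39,40,41,43,44,45,46

Square k = 1,…,23 (k and 47−k give the same square):
1²=1, 2²=4, 3²=9, 4²=16, 5²=25, 6²=36, 7²≡2, 8²≡17, 9²≡34, 10²≡6, 11²≡27, 12²≡3, 13²≡28, 14²≡8, 15²≡37, 16²≡21, 17²≡7, 18²≡42, 19²≡32, 20²≡24, 21²≡18, 22²≡14, 23²≡12 (mod 47).
The residues are {1, 2, 3, 4, 6, 7, 8, 9, 12, 14, 16, 17, 18, 21, 24, 25, 27, 28, 32, 34, 36, 37, 42}; the non-residues are the remaining 23 nonzero classes.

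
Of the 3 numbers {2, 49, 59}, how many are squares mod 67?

(2/67) = -1 → non-residue.
(49/67) = +1 → QR.
(59/67) = +1 → QR.
Total quadratic residues among the 3: 2.

2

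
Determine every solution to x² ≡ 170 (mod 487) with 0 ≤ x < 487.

189, 298

Since 487 ≡ 3 (mod 4), a square root of 170 is 170^((487+1)/4) = 170^122 mod 487.
Repeated squaring: 170^2≡167, 170^4≡130, 170^8≡342, 170^16≡84, 170^32≡238, 170^64≡152 (mod 487).
170^122 = 170^(64+32+16+8+2) ≡ 189 (mod 487).
Check: 189² = 35721 ≡ 170 (mod 487). The two roots are 189 and 298.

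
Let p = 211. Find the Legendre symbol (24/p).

Pull out 2^3: since 211 ≡ 3 (mod 8), (2/211) = -1, so (2/211)^3 = -1.
Reciprocity: 3 ≡ 3 and 211 ≡ 3 (mod 4), so (3/211) = −(211/3).
Reduce top mod 3: now compute (1/3).
Reached (1/3) = 1. Collecting the sign flips along the way, the symbol is +1.

1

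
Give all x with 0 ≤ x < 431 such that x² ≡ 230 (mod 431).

Since 431 ≡ 3 (mod 4), a square root of 230 is 230^((431+1)/4) = 230^108 mod 431.
Repeated squaring: 230^2≡318, 230^4≡270, 230^8≡61, 230^16≡273, 230^32≡397, 230^64≡294 (mod 431).
230^108 = 230^(64+32+8+4) ≡ 122 (mod 431).
Check: 122² = 14884 ≡ 230 (mod 431). The two roots are 122 and 309.

122, 309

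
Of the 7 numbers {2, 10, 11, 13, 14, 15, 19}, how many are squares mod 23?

(2/23) = +1 → QR.
(10/23) = -1 → non-residue.
(11/23) = -1 → non-residue.
(13/23) = +1 → QR.
(14/23) = -1 → non-residue.
(15/23) = -1 → non-residue.
(19/23) = -1 → non-residue.
Total quadratic residues among the 7: 2.

2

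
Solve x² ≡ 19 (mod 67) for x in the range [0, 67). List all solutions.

32, 35

Since 67 ≡ 3 (mod 4), a square root of 19 is 19^((67+1)/4) = 19^17 mod 67.
Repeated squaring: 19^2≡26, 19^4≡6, 19^8≡36, 19^16≡23 (mod 67).
19^17 = 19^(16+1) ≡ 35 (mod 67).
Check: 35² = 1225 ≡ 19 (mod 67). The two roots are 32 and 35.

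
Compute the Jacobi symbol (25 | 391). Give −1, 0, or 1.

1

Reciprocity: 25 ≡ 1 and 391 ≡ 3 (mod 4), so (25/391) = +(391/25).
Reduce top mod 25: now compute (16/25).
Pull out 2^4: since 25 ≡ 1 (mod 8), (2/25) = +1, so (2/25)^4 = +1.
Reached (1/25) = 1. Collecting the sign flips along the way, the symbol is +1.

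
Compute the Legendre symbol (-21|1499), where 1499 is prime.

First reduce: -21 ≡ 1478 (mod 1499).
Pull out 2: since 1499 ≡ 3 (mod 8), (2/1499) = -1.
Reciprocity: 739 ≡ 3 and 1499 ≡ 3 (mod 4), so (739/1499) = −(1499/739).
Reduce top mod 739: now compute (21/739).
Reciprocity: 21 ≡ 1 and 739 ≡ 3 (mod 4), so (21/739) = +(739/21).
Reduce top mod 21: now compute (4/21).
Pull out 2^2: since 21 ≡ 5 (mod 8), (2/21) = -1, so (2/21)^2 = +1.
Reached (1/21) = 1. Collecting the sign flips along the way, the symbol is +1.

1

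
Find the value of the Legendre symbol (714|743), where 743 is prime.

Pull out 2: since 743 ≡ 7 (mod 8), (2/743) = +1.
Reciprocity: 357 ≡ 1 and 743 ≡ 3 (mod 4), so (357/743) = +(743/357).
Reduce top mod 357: now compute (29/357).
Reciprocity: 29 ≡ 1 and 357 ≡ 1 (mod 4), so (29/357) = +(357/29).
Reduce top mod 29: now compute (9/29).
Reciprocity: 9 ≡ 1 and 29 ≡ 1 (mod 4), so (9/29) = +(29/9).
Reduce top mod 9: now compute (2/9).
Pull out 2: since 9 ≡ 1 (mod 8), (2/9) = +1.
Reached (1/9) = 1. Collecting the sign flips along the way, the symbol is +1.

1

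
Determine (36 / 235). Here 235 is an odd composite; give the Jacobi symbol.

Pull out 2^2: since 235 ≡ 3 (mod 8), (2/235) = -1, so (2/235)^2 = +1.
Reciprocity: 9 ≡ 1 and 235 ≡ 3 (mod 4), so (9/235) = +(235/9).
Reduce top mod 9: now compute (1/9).
Reached (1/9) = 1. Collecting the sign flips along the way, the symbol is +1.

1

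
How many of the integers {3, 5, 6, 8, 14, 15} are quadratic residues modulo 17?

2

(3/17) = -1 → non-residue.
(5/17) = -1 → non-residue.
(6/17) = -1 → non-residue.
(8/17) = +1 → QR.
(14/17) = -1 → non-residue.
(15/17) = +1 → QR.
Total quadratic residues among the 6: 2.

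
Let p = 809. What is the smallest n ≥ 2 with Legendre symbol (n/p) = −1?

(2/809) = +1, so 2 is a residue.
(3/809) = −1, so 3 is the smallest positive non-residue mod 809.

3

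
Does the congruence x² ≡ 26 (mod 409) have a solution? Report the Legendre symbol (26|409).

Euler's criterion: (26/409) ≡ 26^204 (mod 409).
26^2 ≡ 267 (mod 409)
26^4 ≡ 123 (mod 409)
26^8 ≡ 405 (mod 409)
26^16 ≡ 16 (mod 409)
26^32 ≡ 256 (mod 409)
26^64 ≡ 96 (mod 409)
26^128 ≡ 218 (mod 409)
26^204 = 26^(128+64+8+4) ≡ 408 (mod 409).
Result is 408 ≡ −1, so (26/409) = −1.

-1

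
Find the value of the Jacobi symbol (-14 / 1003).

First reduce: -14 ≡ 989 (mod 1003).
Reciprocity: 989 ≡ 1 and 1003 ≡ 3 (mod 4), so (989/1003) = +(1003/989).
Reduce top mod 989: now compute (14/989).
Pull out 2: since 989 ≡ 5 (mod 8), (2/989) = -1.
Reciprocity: 7 ≡ 3 and 989 ≡ 1 (mod 4), so (7/989) = +(989/7).
Reduce top mod 7: now compute (2/7).
Pull out 2: since 7 ≡ 7 (mod 8), (2/7) = +1.
Reached (1/7) = 1. Collecting the sign flips along the way, the symbol is -1.

-1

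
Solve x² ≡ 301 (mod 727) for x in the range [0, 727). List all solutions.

Since 727 ≡ 3 (mod 4), a square root of 301 is 301^((727+1)/4) = 301^182 mod 727.
Repeated squaring: 301^2≡453, 301^4≡195, 301^8≡221, 301^16≡132, 301^32≡703, 301^64≡576, 301^128≡264 (mod 727).
301^182 = 301^(128+32+16+4+2) ≡ 95 (mod 727).
Check: 95² = 9025 ≡ 301 (mod 727). The two roots are 95 and 632.

95, 632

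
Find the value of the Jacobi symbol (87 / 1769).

0

Reciprocity: 87 ≡ 3 and 1769 ≡ 1 (mod 4), so (87/1769) = +(1769/87).
Reduce top mod 87: now compute (29/87).
Reciprocity: 29 ≡ 1 and 87 ≡ 3 (mod 4), so (29/87) = +(87/29).
Reduce top mod 29: now compute (0/29).
Top reduces to 0: gcd > 1, so the symbol is 0.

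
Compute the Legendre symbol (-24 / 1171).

Euler's criterion: (-24/1171) ≡ 1147^585 (mod 1171).
1147^2 ≡ 576 (mod 1171)
1147^4 ≡ 383 (mod 1171)
1147^8 ≡ 314 (mod 1171)
1147^16 ≡ 232 (mod 1171)
1147^32 ≡ 1129 (mod 1171)
1147^64 ≡ 593 (mod 1171)
1147^128 ≡ 349 (mod 1171)
1147^256 ≡ 17 (mod 1171)
1147^512 ≡ 289 (mod 1171)
1147^585 = 1147^(512+64+8+1) ≡ 1170 (mod 1171).
Result is 1170 ≡ −1, so (-24/1171) = −1.

-1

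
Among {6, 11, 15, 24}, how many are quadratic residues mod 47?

(6/47) = +1 → QR.
(11/47) = -1 → non-residue.
(15/47) = -1 → non-residue.
(24/47) = +1 → QR.
Total quadratic residues among the 4: 2.

2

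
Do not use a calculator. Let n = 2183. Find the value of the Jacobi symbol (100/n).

1

Pull out 2^2: since 2183 ≡ 7 (mod 8), (2/2183) = +1, so (2/2183)^2 = +1.
Reciprocity: 25 ≡ 1 and 2183 ≡ 3 (mod 4), so (25/2183) = +(2183/25).
Reduce top mod 25: now compute (8/25).
Pull out 2^3: since 25 ≡ 1 (mod 8), (2/25) = +1, so (2/25)^3 = +1.
Reached (1/25) = 1. Collecting the sign flips along the way, the symbol is +1.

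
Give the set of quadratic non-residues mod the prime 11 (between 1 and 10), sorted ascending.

2 6 7 8 10

Square k = 1,…,5 (k and 11−k give the same square):
1²=1, 2²=4, 3²=9, 4²≡5, 5²≡3 (mod 11).
The residues are {1, 3, 4, 5, 9}; the non-residues are the remaining 5 nonzero classes.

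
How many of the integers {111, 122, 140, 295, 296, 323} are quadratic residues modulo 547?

(111/547) = +1 → QR.
(122/547) = +1 → QR.
(140/547) = +1 → QR.
(295/547) = +1 → QR.
(296/547) = +1 → QR.
(323/547) = -1 → non-residue.
Total quadratic residues among the 6: 5.

5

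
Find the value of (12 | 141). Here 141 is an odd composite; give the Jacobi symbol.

Pull out 2^2: since 141 ≡ 5 (mod 8), (2/141) = -1, so (2/141)^2 = +1.
Reciprocity: 3 ≡ 3 and 141 ≡ 1 (mod 4), so (3/141) = +(141/3).
Reduce top mod 3: now compute (0/3).
Top reduces to 0: gcd > 1, so the symbol is 0.

0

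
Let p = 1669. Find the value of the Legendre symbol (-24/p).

First reduce: -24 ≡ 1645 (mod 1669).
Reciprocity: 1645 ≡ 1 and 1669 ≡ 1 (mod 4), so (1645/1669) = +(1669/1645).
Reduce top mod 1645: now compute (24/1645).
Pull out 2^3: since 1645 ≡ 5 (mod 8), (2/1645) = -1, so (2/1645)^3 = -1.
Reciprocity: 3 ≡ 3 and 1645 ≡ 1 (mod 4), so (3/1645) = +(1645/3).
Reduce top mod 3: now compute (1/3).
Reached (1/3) = 1. Collecting the sign flips along the way, the symbol is -1.

-1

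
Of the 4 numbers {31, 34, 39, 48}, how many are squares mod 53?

0

(31/53) = -1 → non-residue.
(34/53) = -1 → non-residue.
(39/53) = -1 → non-residue.
(48/53) = -1 → non-residue.
Total quadratic residues among the 4: 0.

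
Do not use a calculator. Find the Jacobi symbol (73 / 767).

1

Reciprocity: 73 ≡ 1 and 767 ≡ 3 (mod 4), so (73/767) = +(767/73).
Reduce top mod 73: now compute (37/73).
Reciprocity: 37 ≡ 1 and 73 ≡ 1 (mod 4), so (37/73) = +(73/37).
Reduce top mod 37: now compute (36/37).
Pull out 2^2: since 37 ≡ 5 (mod 8), (2/37) = -1, so (2/37)^2 = +1.
Reciprocity: 9 ≡ 1 and 37 ≡ 1 (mod 4), so (9/37) = +(37/9).
Reduce top mod 9: now compute (1/9).
Reached (1/9) = 1. Collecting the sign flips along the way, the symbol is +1.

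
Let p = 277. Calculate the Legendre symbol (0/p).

Top reduces to 0: gcd > 1, so the symbol is 0.

0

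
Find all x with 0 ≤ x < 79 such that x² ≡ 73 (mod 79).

Since 79 ≡ 3 (mod 4), a square root of 73 is 73^((79+1)/4) = 73^20 mod 79.
Repeated squaring: 73^2≡36, 73^4≡32, 73^8≡76, 73^16≡9 (mod 79).
73^20 = 73^(16+4) ≡ 51 (mod 79).
Check: 51² = 2601 ≡ 73 (mod 79). The two roots are 28 and 51.

28, 51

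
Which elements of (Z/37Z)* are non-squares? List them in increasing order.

Square k = 1,…,18 (k and 37−k give the same square):
1²=1, 2²=4, 3²=9, 4²=16, 5²=25, 6²=36, 7²≡12, 8²≡27, 9²≡7, 10²≡26, 11²≡10, 12²≡33, 13²≡21, 14²≡11, 15²≡3, 16²≡34, 17²≡30, 18²≡28 (mod 37).
The residues are {1, 3, 4, 7, 9, 10, 11, 12, 16, 21, 25, 26, 27, 28, 30, 33, 34, 36}; the non-residues are the remaining 18 nonzero classes.

2, 5, 6, 8, 13, 14, 15, 17, 18, 19, 20, 22, 23, 24, 29, 31, 32, 35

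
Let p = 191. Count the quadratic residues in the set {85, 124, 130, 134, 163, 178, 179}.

(85/191) = +1 → QR.
(124/191) = -1 → non-residue.
(130/191) = +1 → QR.
(134/191) = +1 → QR.
(163/191) = +1 → QR.
(178/191) = -1 → non-residue.
(179/191) = -1 → non-residue.
Total quadratic residues among the 7: 4.

4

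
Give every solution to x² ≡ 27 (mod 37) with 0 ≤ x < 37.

8, 29

37 ≡ 1 (mod 4), so we find a root by search.
Trying successive values, 8² = 64 ≡ 27 (mod 37). The other root is 37 − 8 = 29.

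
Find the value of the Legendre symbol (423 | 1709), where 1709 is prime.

Reciprocity: 423 ≡ 3 and 1709 ≡ 1 (mod 4), so (423/1709) = +(1709/423).
Reduce top mod 423: now compute (17/423).
Reciprocity: 17 ≡ 1 and 423 ≡ 3 (mod 4), so (17/423) = +(423/17).
Reduce top mod 17: now compute (15/17).
Reciprocity: 15 ≡ 3 and 17 ≡ 1 (mod 4), so (15/17) = +(17/15).
Reduce top mod 15: now compute (2/15).
Pull out 2: since 15 ≡ 7 (mod 8), (2/15) = +1.
Reached (1/15) = 1. Collecting the sign flips along the way, the symbol is +1.

1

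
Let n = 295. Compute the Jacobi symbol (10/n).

Pull out 2: since 295 ≡ 7 (mod 8), (2/295) = +1.
Reciprocity: 5 ≡ 1 and 295 ≡ 3 (mod 4), so (5/295) = +(295/5).
Reduce top mod 5: now compute (0/5).
Top reduces to 0: gcd > 1, so the symbol is 0.

0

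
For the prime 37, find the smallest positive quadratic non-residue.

2

(2/37) = −1, so 2 is the smallest positive non-residue mod 37.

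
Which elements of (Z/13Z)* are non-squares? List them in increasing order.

Square k = 1,…,6 (k and 13−k give the same square):
1²=1, 2²=4, 3²=9, 4²≡3, 5²≡12, 6²≡10 (mod 13).
The residues are {1, 3, 4, 9, 10, 12}; the non-residues are the remaining 6 nonzero classes.

2, 5, 6, 7, 8, 11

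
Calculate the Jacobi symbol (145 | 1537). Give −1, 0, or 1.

0

Reciprocity: 145 ≡ 1 and 1537 ≡ 1 (mod 4), so (145/1537) = +(1537/145).
Reduce top mod 145: now compute (87/145).
Reciprocity: 87 ≡ 3 and 145 ≡ 1 (mod 4), so (87/145) = +(145/87).
Reduce top mod 87: now compute (58/87).
Pull out 2: since 87 ≡ 7 (mod 8), (2/87) = +1.
Reciprocity: 29 ≡ 1 and 87 ≡ 3 (mod 4), so (29/87) = +(87/29).
Reduce top mod 29: now compute (0/29).
Top reduces to 0: gcd > 1, so the symbol is 0.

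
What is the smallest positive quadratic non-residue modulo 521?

3

(2/521) = +1, so 2 is a residue.
(3/521) = −1, so 3 is the smallest positive non-residue mod 521.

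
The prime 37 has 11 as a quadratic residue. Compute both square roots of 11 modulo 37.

14, 23

37 ≡ 1 (mod 4), so we find a root by search.
Trying successive values, 14² = 196 ≡ 11 (mod 37). The other root is 37 − 14 = 23.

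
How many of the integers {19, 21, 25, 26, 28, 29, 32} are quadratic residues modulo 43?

2

(19/43) = -1 → non-residue.
(21/43) = +1 → QR.
(25/43) = +1 → QR.
(26/43) = -1 → non-residue.
(28/43) = -1 → non-residue.
(29/43) = -1 → non-residue.
(32/43) = -1 → non-residue.
Total quadratic residues among the 7: 2.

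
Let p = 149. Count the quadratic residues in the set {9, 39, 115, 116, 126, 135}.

(9/149) = +1 → QR.
(39/149) = +1 → QR.
(115/149) = -1 → non-residue.
(116/149) = +1 → QR.
(126/149) = -1 → non-residue.
(135/149) = -1 → non-residue.
Total quadratic residues among the 6: 3.

3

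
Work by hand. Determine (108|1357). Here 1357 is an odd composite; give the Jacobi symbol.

Pull out 2^2: since 1357 ≡ 5 (mod 8), (2/1357) = -1, so (2/1357)^2 = +1.
Reciprocity: 27 ≡ 3 and 1357 ≡ 1 (mod 4), so (27/1357) = +(1357/27).
Reduce top mod 27: now compute (7/27).
Reciprocity: 7 ≡ 3 and 27 ≡ 3 (mod 4), so (7/27) = −(27/7).
Reduce top mod 7: now compute (6/7).
Pull out 2: since 7 ≡ 7 (mod 8), (2/7) = +1.
Reciprocity: 3 ≡ 3 and 7 ≡ 3 (mod 4), so (3/7) = −(7/3).
Reduce top mod 3: now compute (1/3).
Reached (1/3) = 1. Collecting the sign flips along the way, the symbol is +1.

1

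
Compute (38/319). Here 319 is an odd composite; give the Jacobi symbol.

Pull out 2: since 319 ≡ 7 (mod 8), (2/319) = +1.
Reciprocity: 19 ≡ 3 and 319 ≡ 3 (mod 4), so (19/319) = −(319/19).
Reduce top mod 19: now compute (15/19).
Reciprocity: 15 ≡ 3 and 19 ≡ 3 (mod 4), so (15/19) = −(19/15).
Reduce top mod 15: now compute (4/15).
Pull out 2^2: since 15 ≡ 7 (mod 8), (2/15) = +1, so (2/15)^2 = +1.
Reached (1/15) = 1. Collecting the sign flips along the way, the symbol is +1.

1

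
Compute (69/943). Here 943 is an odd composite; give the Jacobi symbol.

0

Reciprocity: 69 ≡ 1 and 943 ≡ 3 (mod 4), so (69/943) = +(943/69).
Reduce top mod 69: now compute (46/69).
Pull out 2: since 69 ≡ 5 (mod 8), (2/69) = -1.
Reciprocity: 23 ≡ 3 and 69 ≡ 1 (mod 4), so (23/69) = +(69/23).
Reduce top mod 23: now compute (0/23).
Top reduces to 0: gcd > 1, so the symbol is 0.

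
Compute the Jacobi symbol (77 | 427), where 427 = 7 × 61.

0

Reciprocity: 77 ≡ 1 and 427 ≡ 3 (mod 4), so (77/427) = +(427/77).
Reduce top mod 77: now compute (42/77).
Pull out 2: since 77 ≡ 5 (mod 8), (2/77) = -1.
Reciprocity: 21 ≡ 1 and 77 ≡ 1 (mod 4), so (21/77) = +(77/21).
Reduce top mod 21: now compute (14/21).
Pull out 2: since 21 ≡ 5 (mod 8), (2/21) = -1.
Reciprocity: 7 ≡ 3 and 21 ≡ 1 (mod 4), so (7/21) = +(21/7).
Reduce top mod 7: now compute (0/7).
Top reduces to 0: gcd > 1, so the symbol is 0.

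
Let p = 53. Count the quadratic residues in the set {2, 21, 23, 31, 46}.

1

(2/53) = -1 → non-residue.
(21/53) = -1 → non-residue.
(23/53) = -1 → non-residue.
(31/53) = -1 → non-residue.
(46/53) = +1 → QR.
Total quadratic residues among the 5: 1.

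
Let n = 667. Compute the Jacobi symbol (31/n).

Reciprocity: 31 ≡ 3 and 667 ≡ 3 (mod 4), so (31/667) = −(667/31).
Reduce top mod 31: now compute (16/31).
Pull out 2^4: since 31 ≡ 7 (mod 8), (2/31) = +1, so (2/31)^4 = +1.
Reached (1/31) = 1. Collecting the sign flips along the way, the symbol is -1.

-1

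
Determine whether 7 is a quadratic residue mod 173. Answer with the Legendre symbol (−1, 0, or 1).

Euler's criterion: (7/173) ≡ 7^86 (mod 173).
7^2 ≡ 49 (mod 173)
7^4 ≡ 152 (mod 173)
7^8 ≡ 95 (mod 173)
7^16 ≡ 29 (mod 173)
7^32 ≡ 149 (mod 173)
7^64 ≡ 57 (mod 173)
7^86 = 7^(64+16+4+2) ≡ 172 (mod 173).
Result is 172 ≡ −1, so (7/173) = −1.

-1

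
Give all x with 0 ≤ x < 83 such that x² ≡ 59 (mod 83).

15, 68

Since 83 ≡ 3 (mod 4), a square root of 59 is 59^((83+1)/4) = 59^21 mod 83.
Repeated squaring: 59^2≡78, 59^4≡25, 59^8≡44, 59^16≡27 (mod 83).
59^21 = 59^(16+4+1) ≡ 68 (mod 83).
Check: 68² = 4624 ≡ 59 (mod 83). The two roots are 15 and 68.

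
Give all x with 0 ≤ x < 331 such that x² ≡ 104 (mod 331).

82, 249

Since 331 ≡ 3 (mod 4), a square root of 104 is 104^((331+1)/4) = 104^83 mod 331.
Repeated squaring: 104^2≡224, 104^4≡195, 104^8≡291, 104^16≡276, 104^32≡46, 104^64≡130 (mod 331).
104^83 = 104^(64+16+2+1) ≡ 82 (mod 331).
Check: 82² = 6724 ≡ 104 (mod 331). The two roots are 82 and 249.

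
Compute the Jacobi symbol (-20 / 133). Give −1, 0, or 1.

-1

First reduce: -20 ≡ 113 (mod 133).
Reciprocity: 113 ≡ 1 and 133 ≡ 1 (mod 4), so (113/133) = +(133/113).
Reduce top mod 113: now compute (20/113).
Pull out 2^2: since 113 ≡ 1 (mod 8), (2/113) = +1, so (2/113)^2 = +1.
Reciprocity: 5 ≡ 1 and 113 ≡ 1 (mod 4), so (5/113) = +(113/5).
Reduce top mod 5: now compute (3/5).
Reciprocity: 3 ≡ 3 and 5 ≡ 1 (mod 4), so (3/5) = +(5/3).
Reduce top mod 3: now compute (2/3).
Pull out 2: since 3 ≡ 3 (mod 8), (2/3) = -1.
Reached (1/3) = 1. Collecting the sign flips along the way, the symbol is -1.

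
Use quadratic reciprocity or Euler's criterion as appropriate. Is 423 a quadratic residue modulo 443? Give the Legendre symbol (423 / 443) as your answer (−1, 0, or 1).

Euler's criterion: (423/443) ≡ 423^221 (mod 443).
423^2 ≡ 400 (mod 443)
423^4 ≡ 77 (mod 443)
423^8 ≡ 170 (mod 443)
423^16 ≡ 105 (mod 443)
423^32 ≡ 393 (mod 443)
423^64 ≡ 285 (mod 443)
423^128 ≡ 156 (mod 443)
423^221 = 423^(128+64+16+8+4+1) ≡ 1 (mod 443).
Result is 1, so (423/443) = 1.

1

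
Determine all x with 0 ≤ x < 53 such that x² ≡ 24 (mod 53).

17, 36

53 ≡ 1 (mod 4), so we find a root by search.
Trying successive values, 17² = 289 ≡ 24 (mod 53). The other root is 53 − 17 = 36.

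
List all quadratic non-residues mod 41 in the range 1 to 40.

Square k = 1,…,20 (k and 41−k give the same square):
1²=1, 2²=4, 3²=9, 4²=16, 5²=25, 6²=36, 7²≡8, 8²≡23, 9²≡40, 10²≡18, 11²≡39, 12²≡21, 13²≡5, 14²≡32, 15²≡20, 16²≡10, 17²≡2, 18²≡37, 19²≡33, 20²≡31 (mod 41).
The residues are {1, 2, 4, 5, 8, 9, 10, 16, 18, 20, 21, 23, 25, 31, 32, 33, 36, 37, 39, 40}; the non-residues are the remaining 20 nonzero classes.

3 6 7 11 12 13 14 15 17 19 22 24 26 27 28 29 30 34 35 38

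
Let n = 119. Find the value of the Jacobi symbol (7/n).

0

Reciprocity: 7 ≡ 3 and 119 ≡ 3 (mod 4), so (7/119) = −(119/7).
Reduce top mod 7: now compute (0/7).
Top reduces to 0: gcd > 1, so the symbol is 0.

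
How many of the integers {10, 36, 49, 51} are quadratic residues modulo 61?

2

(10/61) = -1 → non-residue.
(36/61) = +1 → QR.
(49/61) = +1 → QR.
(51/61) = -1 → non-residue.
Total quadratic residues among the 4: 2.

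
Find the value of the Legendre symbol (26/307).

Pull out 2: since 307 ≡ 3 (mod 8), (2/307) = -1.
Reciprocity: 13 ≡ 1 and 307 ≡ 3 (mod 4), so (13/307) = +(307/13).
Reduce top mod 13: now compute (8/13).
Pull out 2^3: since 13 ≡ 5 (mod 8), (2/13) = -1, so (2/13)^3 = -1.
Reached (1/13) = 1. Collecting the sign flips along the way, the symbol is +1.

1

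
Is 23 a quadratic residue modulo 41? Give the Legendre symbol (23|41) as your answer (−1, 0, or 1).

1

Reciprocity: 23 ≡ 3 and 41 ≡ 1 (mod 4), so (23/41) = +(41/23).
Reduce top mod 23: now compute (18/23).
Pull out 2: since 23 ≡ 7 (mod 8), (2/23) = +1.
Reciprocity: 9 ≡ 1 and 23 ≡ 3 (mod 4), so (9/23) = +(23/9).
Reduce top mod 9: now compute (5/9).
Reciprocity: 5 ≡ 1 and 9 ≡ 1 (mod 4), so (5/9) = +(9/5).
Reduce top mod 5: now compute (4/5).
Pull out 2^2: since 5 ≡ 5 (mod 8), (2/5) = -1, so (2/5)^2 = +1.
Reached (1/5) = 1. Collecting the sign flips along the way, the symbol is +1.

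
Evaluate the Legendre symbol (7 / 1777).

Reciprocity: 7 ≡ 3 and 1777 ≡ 1 (mod 4), so (7/1777) = +(1777/7).
Reduce top mod 7: now compute (6/7).
Pull out 2: since 7 ≡ 7 (mod 8), (2/7) = +1.
Reciprocity: 3 ≡ 3 and 7 ≡ 3 (mod 4), so (3/7) = −(7/3).
Reduce top mod 3: now compute (1/3).
Reached (1/3) = 1. Collecting the sign flips along the way, the symbol is -1.

-1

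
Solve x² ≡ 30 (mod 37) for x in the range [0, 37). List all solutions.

37 ≡ 1 (mod 4), so we find a root by search.
Trying successive values, 17² = 289 ≡ 30 (mod 37). The other root is 37 − 17 = 20.

17, 20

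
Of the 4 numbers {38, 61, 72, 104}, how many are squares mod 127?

4

(38/127) = +1 → QR.
(61/127) = +1 → QR.
(72/127) = +1 → QR.
(104/127) = +1 → QR.
Total quadratic residues among the 4: 4.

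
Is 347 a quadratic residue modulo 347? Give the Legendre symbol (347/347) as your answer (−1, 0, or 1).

0

First reduce: 347 ≡ 0 (mod 347).
Top reduces to 0: gcd > 1, so the symbol is 0.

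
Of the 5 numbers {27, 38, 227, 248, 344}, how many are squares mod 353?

2

(27/353) = -1 → non-residue.
(38/353) = +1 → QR.
(227/353) = -1 → non-residue.
(248/353) = -1 → non-residue.
(344/353) = +1 → QR.
Total quadratic residues among the 5: 2.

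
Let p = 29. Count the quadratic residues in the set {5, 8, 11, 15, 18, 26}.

(5/29) = +1 → QR.
(8/29) = -1 → non-residue.
(11/29) = -1 → non-residue.
(15/29) = -1 → non-residue.
(18/29) = -1 → non-residue.
(26/29) = -1 → non-residue.
Total quadratic residues among the 6: 1.

1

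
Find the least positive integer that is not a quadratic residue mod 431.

7

(2/431) = +1, so 2 is a residue.
(3/431) = +1, so 3 is a residue.
(4/431) = +1, so 4 is a residue.
(5/431) = +1, so 5 is a residue.
(6/431) = +1, so 6 is a residue.
(7/431) = −1, so 7 is the smallest positive non-residue mod 431.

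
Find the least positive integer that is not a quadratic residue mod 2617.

(2/2617) = +1, so 2 is a residue.
(3/2617) = +1, so 3 is a residue.
(4/2617) = +1, so 4 is a residue.
(5/2617) = −1, so 5 is the smallest positive non-residue mod 2617.

5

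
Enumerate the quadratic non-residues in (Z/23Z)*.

Square k = 1,…,11 (k and 23−k give the same square):
1²=1, 2²=4, 3²=9, 4²=16, 5²≡2, 6²≡13, 7²≡3, 8²≡18, 9²≡12, 10²≡8, 11²≡6 (mod 23).
The residues are {1, 2, 3, 4, 6, 8, 9, 12, 13, 16, 18}; the non-residues are the remaining 11 nonzero classes.

5,7,10,11,14,15,17,19,20,21,22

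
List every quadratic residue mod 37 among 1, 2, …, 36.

1, 3, 4, 7, 9, 10, 11, 12, 16, 21, 25, 26, 27, 28, 30, 33, 34, 36

Square k = 1,…,18 (k and 37−k give the same square):
1²=1, 2²=4, 3²=9, 4²=16, 5²=25, 6²=36, 7²≡12, 8²≡27, 9²≡7, 10²≡26, 11²≡10, 12²≡33, 13²≡21, 14²≡11, 15²≡3, 16²≡34, 17²≡30, 18²≡28 (mod 37).
So the quadratic residues mod 37 are {1, 3, 4, 7, 9, 10, 11, 12, 16, 21, 25, 26, 27, 28, 30, 33, 34, 36}.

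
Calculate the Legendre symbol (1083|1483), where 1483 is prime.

-1

Reciprocity: 1083 ≡ 3 and 1483 ≡ 3 (mod 4), so (1083/1483) = −(1483/1083).
Reduce top mod 1083: now compute (400/1083).
Pull out 2^4: since 1083 ≡ 3 (mod 8), (2/1083) = -1, so (2/1083)^4 = +1.
Reciprocity: 25 ≡ 1 and 1083 ≡ 3 (mod 4), so (25/1083) = +(1083/25).
Reduce top mod 25: now compute (8/25).
Pull out 2^3: since 25 ≡ 1 (mod 8), (2/25) = +1, so (2/25)^3 = +1.
Reached (1/25) = 1. Collecting the sign flips along the way, the symbol is -1.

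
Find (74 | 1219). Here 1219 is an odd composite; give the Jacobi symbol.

1

Pull out 2: since 1219 ≡ 3 (mod 8), (2/1219) = -1.
Reciprocity: 37 ≡ 1 and 1219 ≡ 3 (mod 4), so (37/1219) = +(1219/37).
Reduce top mod 37: now compute (35/37).
Reciprocity: 35 ≡ 3 and 37 ≡ 1 (mod 4), so (35/37) = +(37/35).
Reduce top mod 35: now compute (2/35).
Pull out 2: since 35 ≡ 3 (mod 8), (2/35) = -1.
Reached (1/35) = 1. Collecting the sign flips along the way, the symbol is +1.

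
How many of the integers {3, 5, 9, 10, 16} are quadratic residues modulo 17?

(3/17) = -1 → non-residue.
(5/17) = -1 → non-residue.
(9/17) = +1 → QR.
(10/17) = -1 → non-residue.
(16/17) = +1 → QR.
Total quadratic residues among the 5: 2.

2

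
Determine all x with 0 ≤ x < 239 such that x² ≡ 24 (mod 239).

44, 195

Since 239 ≡ 3 (mod 4), a square root of 24 is 24^((239+1)/4) = 24^60 mod 239.
Repeated squaring: 24^2≡98, 24^4≡44, 24^8≡24, 24^16≡98, 24^32≡44 (mod 239).
24^60 = 24^(32+16+8+4) ≡ 44 (mod 239).
Check: 44² = 1936 ≡ 24 (mod 239). The two roots are 44 and 195.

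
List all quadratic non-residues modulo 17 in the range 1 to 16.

Square k = 1,…,8 (k and 17−k give the same square):
1²=1, 2²=4, 3²=9, 4²=16, 5²≡8, 6²≡2, 7²≡15, 8²≡13 (mod 17).
The residues are {1, 2, 4, 8, 9, 13, 15, 16}; the non-residues are the remaining 8 nonzero classes.

3, 5, 6, 7, 10, 11, 12, 14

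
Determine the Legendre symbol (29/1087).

Reciprocity: 29 ≡ 1 and 1087 ≡ 3 (mod 4), so (29/1087) = +(1087/29).
Reduce top mod 29: now compute (14/29).
Pull out 2: since 29 ≡ 5 (mod 8), (2/29) = -1.
Reciprocity: 7 ≡ 3 and 29 ≡ 1 (mod 4), so (7/29) = +(29/7).
Reduce top mod 7: now compute (1/7).
Reached (1/7) = 1. Collecting the sign flips along the way, the symbol is -1.

-1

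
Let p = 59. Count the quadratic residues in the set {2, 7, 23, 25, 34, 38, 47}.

(2/59) = -1 → non-residue.
(7/59) = +1 → QR.
(23/59) = -1 → non-residue.
(25/59) = +1 → QR.
(34/59) = -1 → non-residue.
(38/59) = -1 → non-residue.
(47/59) = -1 → non-residue.
Total quadratic residues among the 7: 2.

2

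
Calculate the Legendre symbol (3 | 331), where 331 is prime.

Reciprocity: 3 ≡ 3 and 331 ≡ 3 (mod 4), so (3/331) = −(331/3).
Reduce top mod 3: now compute (1/3).
Reached (1/3) = 1. Collecting the sign flips along the way, the symbol is -1.

-1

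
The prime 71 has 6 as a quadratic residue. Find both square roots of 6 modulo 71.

19, 52

Since 71 ≡ 3 (mod 4), a square root of 6 is 6^((71+1)/4) = 6^18 mod 71.
Repeated squaring: 6^2≡36, 6^4≡18, 6^8≡40, 6^16≡38 (mod 71).
6^18 = 6^(16+2) ≡ 19 (mod 71).
Check: 19² = 361 ≡ 6 (mod 71). The two roots are 19 and 52.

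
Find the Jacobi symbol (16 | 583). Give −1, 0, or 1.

1

Pull out 2^4: since 583 ≡ 7 (mod 8), (2/583) = +1, so (2/583)^4 = +1.
Reached (1/583) = 1. Collecting the sign flips along the way, the symbol is +1.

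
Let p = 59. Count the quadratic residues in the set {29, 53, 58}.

(29/59) = +1 → QR.
(53/59) = +1 → QR.
(58/59) = -1 → non-residue.
Total quadratic residues among the 3: 2.

2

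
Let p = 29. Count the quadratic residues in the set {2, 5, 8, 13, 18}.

(2/29) = -1 → non-residue.
(5/29) = +1 → QR.
(8/29) = -1 → non-residue.
(13/29) = +1 → QR.
(18/29) = -1 → non-residue.
Total quadratic residues among the 5: 2.

2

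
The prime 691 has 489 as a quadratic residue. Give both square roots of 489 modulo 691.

290, 401

Since 691 ≡ 3 (mod 4), a square root of 489 is 489^((691+1)/4) = 489^173 mod 691.
Repeated squaring: 489^2≡35, 489^4≡534, 489^8≡464, 489^16≡395, 489^32≡550, 489^64≡533, 489^128≡88 (mod 691).
489^173 = 489^(128+32+8+4+1) ≡ 401 (mod 691).
Check: 401² = 160801 ≡ 489 (mod 691). The two roots are 290 and 401.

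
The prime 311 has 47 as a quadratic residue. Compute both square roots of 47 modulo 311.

Since 311 ≡ 3 (mod 4), a square root of 47 is 47^((311+1)/4) = 47^78 mod 311.
Repeated squaring: 47^2≡32, 47^4≡91, 47^8≡195, 47^16≡83, 47^32≡47, 47^64≡32 (mod 311).
47^78 = 47^(64+8+4+2) ≡ 83 (mod 311).
Check: 83² = 6889 ≡ 47 (mod 311). The two roots are 83 and 228.

83, 228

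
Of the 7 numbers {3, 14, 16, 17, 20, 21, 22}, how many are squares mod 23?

2

(3/23) = +1 → QR.
(14/23) = -1 → non-residue.
(16/23) = +1 → QR.
(17/23) = -1 → non-residue.
(20/23) = -1 → non-residue.
(21/23) = -1 → non-residue.
(22/23) = -1 → non-residue.
Total quadratic residues among the 7: 2.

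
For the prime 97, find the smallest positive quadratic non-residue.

(2/97) = +1, so 2 is a residue.
(3/97) = +1, so 3 is a residue.
(4/97) = +1, so 4 is a residue.
(5/97) = −1, so 5 is the smallest positive non-residue mod 97.

5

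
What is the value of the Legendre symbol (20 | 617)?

-1

Euler's criterion: (20/617) ≡ 20^308 (mod 617).
20^2 ≡ 400 (mod 617)
20^4 ≡ 197 (mod 617)
20^8 ≡ 555 (mod 617)
20^16 ≡ 142 (mod 617)
20^32 ≡ 420 (mod 617)
20^64 ≡ 555 (mod 617)
20^128 ≡ 142 (mod 617)
20^256 ≡ 420 (mod 617)
20^308 = 20^(256+32+16+4) ≡ 616 (mod 617).
Result is 616 ≡ −1, so (20/617) = −1.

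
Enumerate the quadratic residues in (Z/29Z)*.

1, 4, 5, 6, 7, 9, 13, 16, 20, 22, 23, 24, 25, 28

Square k = 1,…,14 (k and 29−k give the same square):
1²=1, 2²=4, 3²=9, 4²=16, 5²=25, 6²≡7, 7²≡20, 8²≡6, 9²≡23, 10²≡13, 11²≡5, 12²≡28, 13²≡24, 14²≡22 (mod 29).
So the quadratic residues mod 29 are {1, 4, 5, 6, 7, 9, 13, 16, 20, 22, 23, 24, 25, 28}.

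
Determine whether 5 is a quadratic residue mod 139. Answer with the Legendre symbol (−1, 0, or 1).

1

Euler's criterion: (5/139) ≡ 5^69 (mod 139).
5^2 ≡ 25 (mod 139)
5^4 ≡ 69 (mod 139)
5^8 ≡ 35 (mod 139)
5^16 ≡ 113 (mod 139)
5^32 ≡ 120 (mod 139)
5^64 ≡ 83 (mod 139)
5^69 = 5^(64+4+1) ≡ 1 (mod 139).
Result is 1, so (5/139) = 1.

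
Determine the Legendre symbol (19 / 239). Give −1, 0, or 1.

Reciprocity: 19 ≡ 3 and 239 ≡ 3 (mod 4), so (19/239) = −(239/19).
Reduce top mod 19: now compute (11/19).
Reciprocity: 11 ≡ 3 and 19 ≡ 3 (mod 4), so (11/19) = −(19/11).
Reduce top mod 11: now compute (8/11).
Pull out 2^3: since 11 ≡ 3 (mod 8), (2/11) = -1, so (2/11)^3 = -1.
Reached (1/11) = 1. Collecting the sign flips along the way, the symbol is -1.

-1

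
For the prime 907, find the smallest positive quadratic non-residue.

(2/907) = −1, so 2 is the smallest positive non-residue mod 907.

2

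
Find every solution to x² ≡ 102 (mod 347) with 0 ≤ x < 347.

141, 206

Since 347 ≡ 3 (mod 4), a square root of 102 is 102^((347+1)/4) = 102^87 mod 347.
Repeated squaring: 102^2≡341, 102^4≡36, 102^8≡255, 102^16≡136, 102^32≡105, 102^64≡268 (mod 347).
102^87 = 102^(64+16+4+2+1) ≡ 206 (mod 347).
Check: 206² = 42436 ≡ 102 (mod 347). The two roots are 141 and 206.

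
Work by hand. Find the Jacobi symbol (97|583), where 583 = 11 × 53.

1

Reciprocity: 97 ≡ 1 and 583 ≡ 3 (mod 4), so (97/583) = +(583/97).
Reduce top mod 97: now compute (1/97).
Reached (1/97) = 1. Collecting the sign flips along the way, the symbol is +1.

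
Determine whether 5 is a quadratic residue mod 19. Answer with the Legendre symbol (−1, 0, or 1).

1

Euler's criterion: (5/19) ≡ 5^9 (mod 19).
5^2 ≡ 6 (mod 19)
5^4 ≡ 17 (mod 19)
5^8 ≡ 4 (mod 19)
5^9 = 5^(8+1) ≡ 1 (mod 19).
Result is 1, so (5/19) = 1.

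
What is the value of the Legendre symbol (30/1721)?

Pull out 2: since 1721 ≡ 1 (mod 8), (2/1721) = +1.
Reciprocity: 15 ≡ 3 and 1721 ≡ 1 (mod 4), so (15/1721) = +(1721/15).
Reduce top mod 15: now compute (11/15).
Reciprocity: 11 ≡ 3 and 15 ≡ 3 (mod 4), so (11/15) = −(15/11).
Reduce top mod 11: now compute (4/11).
Pull out 2^2: since 11 ≡ 3 (mod 8), (2/11) = -1, so (2/11)^2 = +1.
Reached (1/11) = 1. Collecting the sign flips along the way, the symbol is -1.

-1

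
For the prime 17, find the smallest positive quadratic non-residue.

3

(2/17) = +1, so 2 is a residue.
(3/17) = −1, so 3 is the smallest positive non-residue mod 17.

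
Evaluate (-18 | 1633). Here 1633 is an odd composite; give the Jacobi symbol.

First reduce: -18 ≡ 1615 (mod 1633).
Reciprocity: 1615 ≡ 3 and 1633 ≡ 1 (mod 4), so (1615/1633) = +(1633/1615).
Reduce top mod 1615: now compute (18/1615).
Pull out 2: since 1615 ≡ 7 (mod 8), (2/1615) = +1.
Reciprocity: 9 ≡ 1 and 1615 ≡ 3 (mod 4), so (9/1615) = +(1615/9).
Reduce top mod 9: now compute (4/9).
Pull out 2^2: since 9 ≡ 1 (mod 8), (2/9) = +1, so (2/9)^2 = +1.
Reached (1/9) = 1. Collecting the sign flips along the way, the symbol is +1.

1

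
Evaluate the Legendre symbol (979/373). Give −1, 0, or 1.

-1

First reduce: 979 ≡ 233 (mod 373).
Reciprocity: 233 ≡ 1 and 373 ≡ 1 (mod 4), so (233/373) = +(373/233).
Reduce top mod 233: now compute (140/233).
Pull out 2^2: since 233 ≡ 1 (mod 8), (2/233) = +1, so (2/233)^2 = +1.
Reciprocity: 35 ≡ 3 and 233 ≡ 1 (mod 4), so (35/233) = +(233/35).
Reduce top mod 35: now compute (23/35).
Reciprocity: 23 ≡ 3 and 35 ≡ 3 (mod 4), so (23/35) = −(35/23).
Reduce top mod 23: now compute (12/23).
Pull out 2^2: since 23 ≡ 7 (mod 8), (2/23) = +1, so (2/23)^2 = +1.
Reciprocity: 3 ≡ 3 and 23 ≡ 3 (mod 4), so (3/23) = −(23/3).
Reduce top mod 3: now compute (2/3).
Pull out 2: since 3 ≡ 3 (mod 8), (2/3) = -1.
Reached (1/3) = 1. Collecting the sign flips along the way, the symbol is -1.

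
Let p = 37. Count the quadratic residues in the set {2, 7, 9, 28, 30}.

4

(2/37) = -1 → non-residue.
(7/37) = +1 → QR.
(9/37) = +1 → QR.
(28/37) = +1 → QR.
(30/37) = +1 → QR.
Total quadratic residues among the 5: 4.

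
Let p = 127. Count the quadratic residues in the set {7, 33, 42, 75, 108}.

(7/127) = -1 → non-residue.
(33/127) = -1 → non-residue.
(42/127) = +1 → QR.
(75/127) = -1 → non-residue.
(108/127) = -1 → non-residue.
Total quadratic residues among the 5: 1.

1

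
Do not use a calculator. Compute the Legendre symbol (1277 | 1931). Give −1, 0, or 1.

1

Reciprocity: 1277 ≡ 1 and 1931 ≡ 3 (mod 4), so (1277/1931) = +(1931/1277).
Reduce top mod 1277: now compute (654/1277).
Pull out 2: since 1277 ≡ 5 (mod 8), (2/1277) = -1.
Reciprocity: 327 ≡ 3 and 1277 ≡ 1 (mod 4), so (327/1277) = +(1277/327).
Reduce top mod 327: now compute (296/327).
Pull out 2^3: since 327 ≡ 7 (mod 8), (2/327) = +1, so (2/327)^3 = +1.
Reciprocity: 37 ≡ 1 and 327 ≡ 3 (mod 4), so (37/327) = +(327/37).
Reduce top mod 37: now compute (31/37).
Reciprocity: 31 ≡ 3 and 37 ≡ 1 (mod 4), so (31/37) = +(37/31).
Reduce top mod 31: now compute (6/31).
Pull out 2: since 31 ≡ 7 (mod 8), (2/31) = +1.
Reciprocity: 3 ≡ 3 and 31 ≡ 3 (mod 4), so (3/31) = −(31/3).
Reduce top mod 3: now compute (1/3).
Reached (1/3) = 1. Collecting the sign flips along the way, the symbol is +1.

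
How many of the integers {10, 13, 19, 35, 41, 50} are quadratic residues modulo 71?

3

(10/71) = +1 → QR.
(13/71) = -1 → non-residue.
(19/71) = +1 → QR.
(35/71) = -1 → non-residue.
(41/71) = -1 → non-residue.
(50/71) = +1 → QR.
Total quadratic residues among the 6: 3.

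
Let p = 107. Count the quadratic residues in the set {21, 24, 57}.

1

(21/107) = -1 → non-residue.
(24/107) = -1 → non-residue.
(57/107) = +1 → QR.
Total quadratic residues among the 3: 1.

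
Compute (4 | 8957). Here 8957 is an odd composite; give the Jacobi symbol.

Pull out 2^2: since 8957 ≡ 5 (mod 8), (2/8957) = -1, so (2/8957)^2 = +1.
Reached (1/8957) = 1. Collecting the sign flips along the way, the symbol is +1.

1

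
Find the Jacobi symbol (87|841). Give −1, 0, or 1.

Reciprocity: 87 ≡ 3 and 841 ≡ 1 (mod 4), so (87/841) = +(841/87).
Reduce top mod 87: now compute (58/87).
Pull out 2: since 87 ≡ 7 (mod 8), (2/87) = +1.
Reciprocity: 29 ≡ 1 and 87 ≡ 3 (mod 4), so (29/87) = +(87/29).
Reduce top mod 29: now compute (0/29).
Top reduces to 0: gcd > 1, so the symbol is 0.

0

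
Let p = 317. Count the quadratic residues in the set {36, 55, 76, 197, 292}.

(36/317) = +1 → QR.
(55/317) = -1 → non-residue.
(76/317) = -1 → non-residue.
(197/317) = -1 → non-residue.
(292/317) = +1 → QR.
Total quadratic residues among the 5: 2.

2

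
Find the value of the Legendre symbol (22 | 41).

Pull out 2: since 41 ≡ 1 (mod 8), (2/41) = +1.
Reciprocity: 11 ≡ 3 and 41 ≡ 1 (mod 4), so (11/41) = +(41/11).
Reduce top mod 11: now compute (8/11).
Pull out 2^3: since 11 ≡ 3 (mod 8), (2/11) = -1, so (2/11)^3 = -1.
Reached (1/11) = 1. Collecting the sign flips along the way, the symbol is -1.

-1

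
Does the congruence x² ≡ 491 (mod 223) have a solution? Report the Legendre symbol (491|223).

Euler's criterion: (491/223) ≡ 45^111 (mod 223).
45^2 ≡ 18 (mod 223)
45^4 ≡ 101 (mod 223)
45^8 ≡ 166 (mod 223)
45^16 ≡ 127 (mod 223)
45^32 ≡ 73 (mod 223)
45^64 ≡ 200 (mod 223)
45^111 = 45^(64+32+8+4+2+1) ≡ 222 (mod 223).
Result is 222 ≡ −1, so (491/223) = −1.

-1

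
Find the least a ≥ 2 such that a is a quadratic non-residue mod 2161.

7

(2/2161) = +1, so 2 is a residue.
(3/2161) = +1, so 3 is a residue.
(4/2161) = +1, so 4 is a residue.
(5/2161) = +1, so 5 is a residue.
(6/2161) = +1, so 6 is a residue.
(7/2161) = −1, so 7 is the smallest positive non-residue mod 2161.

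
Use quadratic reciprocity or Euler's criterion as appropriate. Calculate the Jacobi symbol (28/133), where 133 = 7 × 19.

0

Pull out 2^2: since 133 ≡ 5 (mod 8), (2/133) = -1, so (2/133)^2 = +1.
Reciprocity: 7 ≡ 3 and 133 ≡ 1 (mod 4), so (7/133) = +(133/7).
Reduce top mod 7: now compute (0/7).
Top reduces to 0: gcd > 1, so the symbol is 0.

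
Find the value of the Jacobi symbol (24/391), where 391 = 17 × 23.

-1

Pull out 2^3: since 391 ≡ 7 (mod 8), (2/391) = +1, so (2/391)^3 = +1.
Reciprocity: 3 ≡ 3 and 391 ≡ 3 (mod 4), so (3/391) = −(391/3).
Reduce top mod 3: now compute (1/3).
Reached (1/3) = 1. Collecting the sign flips along the way, the symbol is -1.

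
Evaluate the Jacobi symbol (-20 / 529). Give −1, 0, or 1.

First reduce: -20 ≡ 509 (mod 529).
Reciprocity: 509 ≡ 1 and 529 ≡ 1 (mod 4), so (509/529) = +(529/509).
Reduce top mod 509: now compute (20/509).
Pull out 2^2: since 509 ≡ 5 (mod 8), (2/509) = -1, so (2/509)^2 = +1.
Reciprocity: 5 ≡ 1 and 509 ≡ 1 (mod 4), so (5/509) = +(509/5).
Reduce top mod 5: now compute (4/5).
Pull out 2^2: since 5 ≡ 5 (mod 8), (2/5) = -1, so (2/5)^2 = +1.
Reached (1/5) = 1. Collecting the sign flips along the way, the symbol is +1.

1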